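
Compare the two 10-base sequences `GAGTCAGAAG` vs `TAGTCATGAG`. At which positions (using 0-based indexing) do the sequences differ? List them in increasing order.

Scanning 0-based: 0: G/T; 6: G/T; 7: A/G.

0, 6, 7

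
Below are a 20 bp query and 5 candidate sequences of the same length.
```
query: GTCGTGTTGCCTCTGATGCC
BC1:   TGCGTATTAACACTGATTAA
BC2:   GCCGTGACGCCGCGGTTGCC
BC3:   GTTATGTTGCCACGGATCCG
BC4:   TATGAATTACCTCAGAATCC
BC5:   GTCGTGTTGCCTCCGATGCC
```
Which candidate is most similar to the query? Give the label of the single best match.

BC1 differs at 9 sites; BC2 differs at 6 sites; BC3 differs at 6 sites; BC4 differs at 9 sites; BC5 differs at 1 site. The closest is BC5.

BC5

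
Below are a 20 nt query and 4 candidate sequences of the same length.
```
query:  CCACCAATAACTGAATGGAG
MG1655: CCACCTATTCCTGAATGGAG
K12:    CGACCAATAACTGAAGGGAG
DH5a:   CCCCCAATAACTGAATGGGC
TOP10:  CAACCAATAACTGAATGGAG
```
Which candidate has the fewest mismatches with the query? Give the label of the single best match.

Hamming distances to query — MG1655: 3; K12: 2; DH5a: 3; TOP10: 1.
Smallest is TOP10 with 1 mismatch.

TOP10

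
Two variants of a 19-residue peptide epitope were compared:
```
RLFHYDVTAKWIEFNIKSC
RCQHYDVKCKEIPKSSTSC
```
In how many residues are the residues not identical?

10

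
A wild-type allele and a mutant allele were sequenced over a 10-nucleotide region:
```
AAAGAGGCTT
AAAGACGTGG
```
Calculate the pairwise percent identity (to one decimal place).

60.0%

4 positions differ (6, 8, 9, 10), so 6 of 10 match: 6/10 = 60%.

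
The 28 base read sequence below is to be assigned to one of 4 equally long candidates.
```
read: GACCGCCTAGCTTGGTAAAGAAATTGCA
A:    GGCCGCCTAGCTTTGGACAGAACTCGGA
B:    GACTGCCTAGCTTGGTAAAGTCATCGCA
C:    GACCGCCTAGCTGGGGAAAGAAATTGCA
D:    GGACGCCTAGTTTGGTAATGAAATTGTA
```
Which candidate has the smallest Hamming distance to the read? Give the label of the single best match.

A differs at 7 positions; B differs at 4 positions; C differs at 2 positions; D differs at 5 positions. The closest is C.

C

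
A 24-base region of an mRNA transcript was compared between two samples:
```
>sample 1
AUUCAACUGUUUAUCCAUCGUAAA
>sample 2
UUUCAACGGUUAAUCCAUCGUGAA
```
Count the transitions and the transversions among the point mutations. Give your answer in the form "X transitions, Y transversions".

1 transition, 3 transversions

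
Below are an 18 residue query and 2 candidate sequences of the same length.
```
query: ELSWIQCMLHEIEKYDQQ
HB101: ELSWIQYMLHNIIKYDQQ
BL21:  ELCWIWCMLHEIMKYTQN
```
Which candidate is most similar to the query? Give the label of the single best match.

HB101

Hamming distances to query — HB101: 3; BL21: 5.
Smallest is HB101 with 3 mismatches.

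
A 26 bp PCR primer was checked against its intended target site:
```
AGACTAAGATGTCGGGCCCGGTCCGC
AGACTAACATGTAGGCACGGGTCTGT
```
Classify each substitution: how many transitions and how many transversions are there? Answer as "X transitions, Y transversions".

2 transitions, 5 transversions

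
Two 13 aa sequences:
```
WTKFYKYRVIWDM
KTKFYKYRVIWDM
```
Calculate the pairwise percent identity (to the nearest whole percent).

92%

Mismatch at position 1 (1-based): 1 of 13.
Identical positions: 12/13 = 92.31% → 92%.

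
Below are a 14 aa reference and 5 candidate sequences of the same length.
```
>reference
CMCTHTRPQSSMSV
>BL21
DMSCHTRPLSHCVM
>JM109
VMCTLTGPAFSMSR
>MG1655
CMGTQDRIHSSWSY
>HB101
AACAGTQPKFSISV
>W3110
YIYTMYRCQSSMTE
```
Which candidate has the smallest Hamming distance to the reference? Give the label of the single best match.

JM109

Hamming distances to reference — BL21: 8; JM109: 6; MG1655: 7; HB101: 8; W3110: 8.
Smallest is JM109 with 6 mismatches.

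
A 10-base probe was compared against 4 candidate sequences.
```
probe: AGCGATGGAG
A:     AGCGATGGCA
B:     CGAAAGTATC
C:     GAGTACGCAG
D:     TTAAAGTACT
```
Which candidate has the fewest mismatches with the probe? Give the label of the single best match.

A differs at 2 sites; B differs at 8 sites; C differs at 6 sites; D differs at 9 sites. The closest is A.

A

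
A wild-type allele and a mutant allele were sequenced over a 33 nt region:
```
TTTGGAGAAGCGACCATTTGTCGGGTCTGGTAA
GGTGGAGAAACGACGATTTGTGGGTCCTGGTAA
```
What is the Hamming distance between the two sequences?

Comparing position by position, 7 positions differ: 1 (T/G), 2 (T/G), 10 (G/A), 15 (C/G), 22 (C/G), 25 (G/T), 26 (T/C).

7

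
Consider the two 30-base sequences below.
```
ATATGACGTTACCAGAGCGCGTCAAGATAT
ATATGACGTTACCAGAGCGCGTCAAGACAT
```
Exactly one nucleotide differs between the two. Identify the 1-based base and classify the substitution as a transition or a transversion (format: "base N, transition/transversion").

base 28, transition

Base 28 changes T→C. T is a pyrimidine and C is a pyrimidine, so this is a transition.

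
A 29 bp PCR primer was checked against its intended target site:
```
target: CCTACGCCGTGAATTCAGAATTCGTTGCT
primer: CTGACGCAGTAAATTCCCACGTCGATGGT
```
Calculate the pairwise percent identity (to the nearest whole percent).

66%

10 positions differ (2, 3, 8, 11, 17, 18, 20, 21, 25, 28), so 19 of 29 match: 19/29 = 65.52%.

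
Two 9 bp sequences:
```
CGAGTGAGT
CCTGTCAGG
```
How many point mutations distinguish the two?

4

Mismatches (1-based): position 2: G→C; position 3: A→T; position 6: G→C; position 9: T→G.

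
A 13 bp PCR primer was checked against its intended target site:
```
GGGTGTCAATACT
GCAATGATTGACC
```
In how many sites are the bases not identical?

The sequences differ at sites 2, 3, 4, 5, 6, 7, 8, 9, 10, 13 (1-based) — 10 in total.

10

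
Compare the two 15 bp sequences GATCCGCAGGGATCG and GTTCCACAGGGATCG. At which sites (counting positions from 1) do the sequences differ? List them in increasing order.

2, 6

Scanning 1-based: 2: A/T; 6: G/A.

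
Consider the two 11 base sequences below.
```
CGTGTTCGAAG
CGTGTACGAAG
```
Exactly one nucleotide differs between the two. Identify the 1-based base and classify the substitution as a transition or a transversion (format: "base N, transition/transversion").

base 6, transversion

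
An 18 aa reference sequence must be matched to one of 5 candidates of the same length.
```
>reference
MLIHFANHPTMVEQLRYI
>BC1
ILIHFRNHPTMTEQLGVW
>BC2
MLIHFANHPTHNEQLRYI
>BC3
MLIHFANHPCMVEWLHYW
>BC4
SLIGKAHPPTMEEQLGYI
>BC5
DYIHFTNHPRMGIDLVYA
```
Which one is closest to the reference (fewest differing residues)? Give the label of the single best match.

BC1 differs at 6 residues; BC2 differs at 2 residues; BC3 differs at 4 residues; BC4 differs at 7 residues; BC5 differs at 9 residues. The closest is BC2.

BC2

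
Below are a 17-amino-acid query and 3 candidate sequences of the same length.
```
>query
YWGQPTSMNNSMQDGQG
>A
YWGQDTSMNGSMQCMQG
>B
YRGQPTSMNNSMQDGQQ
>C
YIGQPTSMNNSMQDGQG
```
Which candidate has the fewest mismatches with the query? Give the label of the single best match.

Hamming distances to query — A: 4; B: 2; C: 1.
Smallest is C with 1 mismatch.

C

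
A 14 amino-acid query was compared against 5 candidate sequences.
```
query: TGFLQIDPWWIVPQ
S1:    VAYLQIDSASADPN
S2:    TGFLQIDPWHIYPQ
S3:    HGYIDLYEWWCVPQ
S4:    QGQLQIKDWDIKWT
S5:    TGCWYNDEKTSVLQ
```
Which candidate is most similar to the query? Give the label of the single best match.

S2

S1 differs at 9 positions; S2 differs at 2 positions; S3 differs at 8 positions; S4 differs at 8 positions; S5 differs at 9 positions. The closest is S2.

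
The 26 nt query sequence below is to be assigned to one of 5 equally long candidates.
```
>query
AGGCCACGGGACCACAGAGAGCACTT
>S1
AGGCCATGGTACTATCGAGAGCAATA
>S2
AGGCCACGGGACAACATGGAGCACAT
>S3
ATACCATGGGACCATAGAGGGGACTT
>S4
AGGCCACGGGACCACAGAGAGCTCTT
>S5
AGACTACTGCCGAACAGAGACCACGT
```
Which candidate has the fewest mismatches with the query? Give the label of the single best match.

S4

S1 differs at 7 positions; S2 differs at 4 positions; S3 differs at 6 positions; S4 differs at 1 position; S5 differs at 9 positions. The closest is S4.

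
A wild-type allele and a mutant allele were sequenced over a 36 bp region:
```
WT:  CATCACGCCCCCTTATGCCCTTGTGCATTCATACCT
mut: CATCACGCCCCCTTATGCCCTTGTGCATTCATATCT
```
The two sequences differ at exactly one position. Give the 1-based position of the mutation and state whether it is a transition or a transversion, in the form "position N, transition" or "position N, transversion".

position 34, transition

Position 34 changes C→T. C is a pyrimidine and T is a pyrimidine, so this is a transition.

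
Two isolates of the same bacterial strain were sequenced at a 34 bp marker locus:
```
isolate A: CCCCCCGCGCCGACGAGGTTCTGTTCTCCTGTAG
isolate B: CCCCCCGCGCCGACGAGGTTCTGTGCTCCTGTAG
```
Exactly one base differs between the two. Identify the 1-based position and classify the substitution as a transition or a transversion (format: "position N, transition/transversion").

position 25, transversion

The sequences differ only at position 25: T→G (pyrimidine→purine), a transversion.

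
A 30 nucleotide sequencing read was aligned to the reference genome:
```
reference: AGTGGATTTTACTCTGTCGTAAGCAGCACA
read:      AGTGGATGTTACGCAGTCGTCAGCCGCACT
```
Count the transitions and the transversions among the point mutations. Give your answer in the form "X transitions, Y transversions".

0 transitions, 6 transversions

Transitions (purine↔purine or pyrimidine↔pyrimidine): none.
Transversions (purine↔pyrimidine): 8 T→G, 13 T→G, 15 T→A, 21 A→C, 25 A→C, 30 A→T.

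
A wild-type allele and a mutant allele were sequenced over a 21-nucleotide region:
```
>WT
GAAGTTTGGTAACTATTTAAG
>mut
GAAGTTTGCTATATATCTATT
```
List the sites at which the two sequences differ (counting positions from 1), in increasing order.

Scanning 1-based: 9: G/C; 12: A/T; 13: C/A; 17: T/C; 20: A/T; 21: G/T.

9, 12, 13, 17, 20, 21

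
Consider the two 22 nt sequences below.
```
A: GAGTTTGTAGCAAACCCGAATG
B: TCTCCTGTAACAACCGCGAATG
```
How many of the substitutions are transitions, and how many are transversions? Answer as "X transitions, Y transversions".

3 transitions, 5 transversions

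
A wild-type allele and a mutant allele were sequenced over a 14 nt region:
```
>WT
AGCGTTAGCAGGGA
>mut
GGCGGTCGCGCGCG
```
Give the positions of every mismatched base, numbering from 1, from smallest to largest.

Differences at position 1 (A→G), position 5 (T→G), position 7 (A→C), position 10 (A→G), position 11 (G→C), position 13 (G→C), position 14 (A→G).

1, 5, 7, 10, 11, 13, 14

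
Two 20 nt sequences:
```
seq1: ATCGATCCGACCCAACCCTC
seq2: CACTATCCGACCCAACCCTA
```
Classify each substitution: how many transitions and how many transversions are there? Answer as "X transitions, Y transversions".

0 transitions, 4 transversions

Transitions (purine↔purine or pyrimidine↔pyrimidine): none.
Transversions (purine↔pyrimidine): 1 A→C, 2 T→A, 4 G→T, 20 C→A.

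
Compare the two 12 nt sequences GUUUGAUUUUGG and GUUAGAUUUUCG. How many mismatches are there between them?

Mismatches (1-based): position 4: U→A; position 11: G→C.

2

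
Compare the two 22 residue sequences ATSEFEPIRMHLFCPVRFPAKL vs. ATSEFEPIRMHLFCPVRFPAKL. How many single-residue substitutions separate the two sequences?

0

The two sequences are identical at every position.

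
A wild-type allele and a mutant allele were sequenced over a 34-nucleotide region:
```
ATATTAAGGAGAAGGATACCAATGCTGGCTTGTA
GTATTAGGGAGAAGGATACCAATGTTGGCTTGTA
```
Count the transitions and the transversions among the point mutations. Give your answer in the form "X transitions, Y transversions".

3 transitions, 0 transversions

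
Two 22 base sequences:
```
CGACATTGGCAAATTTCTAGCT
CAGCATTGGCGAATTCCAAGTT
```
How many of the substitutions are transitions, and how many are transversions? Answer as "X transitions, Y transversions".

Mismatches (1-based):
site 2: G→A (purine→purine, transition)
site 3: A→G (purine→purine, transition)
site 11: A→G (purine→purine, transition)
site 16: T→C (pyrimidine→pyrimidine, transition)
site 18: T→A (pyrimidine→purine, transversion)
site 21: C→T (pyrimidine→pyrimidine, transition)

5 transitions, 1 transversion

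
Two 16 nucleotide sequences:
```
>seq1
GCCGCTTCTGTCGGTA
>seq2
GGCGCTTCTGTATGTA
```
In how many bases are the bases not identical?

3

Mismatches (1-based): base 2: C→G; base 12: C→A; base 13: G→T.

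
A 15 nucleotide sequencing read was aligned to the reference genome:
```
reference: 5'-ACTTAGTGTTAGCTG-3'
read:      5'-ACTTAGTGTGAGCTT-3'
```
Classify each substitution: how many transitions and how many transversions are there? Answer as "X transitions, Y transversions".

0 transitions, 2 transversions

Transitions (purine↔purine or pyrimidine↔pyrimidine): none.
Transversions (purine↔pyrimidine): 10 T→G, 15 G→T.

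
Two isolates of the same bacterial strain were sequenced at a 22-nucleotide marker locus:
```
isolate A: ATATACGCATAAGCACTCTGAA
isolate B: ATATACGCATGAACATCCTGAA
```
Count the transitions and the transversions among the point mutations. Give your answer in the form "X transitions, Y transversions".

4 transitions, 0 transversions

Mismatches (1-based):
position 11: A→G (purine→purine, transition)
position 13: G→A (purine→purine, transition)
position 16: C→T (pyrimidine→pyrimidine, transition)
position 17: T→C (pyrimidine→pyrimidine, transition)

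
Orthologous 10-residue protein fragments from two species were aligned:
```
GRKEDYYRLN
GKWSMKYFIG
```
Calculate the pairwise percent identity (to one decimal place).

20.0%

8 positions differ (2, 3, 4, 5, 6, 8, 9, 10), so 2 of 10 match: 2/10 = 20%.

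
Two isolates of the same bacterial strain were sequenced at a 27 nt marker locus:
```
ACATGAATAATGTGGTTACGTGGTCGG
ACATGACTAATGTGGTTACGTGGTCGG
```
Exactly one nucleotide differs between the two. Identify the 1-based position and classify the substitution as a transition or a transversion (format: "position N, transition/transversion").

position 7, transversion

The sequences differ only at position 7: A→C (purine→pyrimidine), a transversion.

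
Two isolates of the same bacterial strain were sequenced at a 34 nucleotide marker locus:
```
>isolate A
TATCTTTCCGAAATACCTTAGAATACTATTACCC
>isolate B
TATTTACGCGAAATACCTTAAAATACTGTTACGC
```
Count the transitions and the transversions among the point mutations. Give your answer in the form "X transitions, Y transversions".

Mismatches (1-based):
position 4: C→T (pyrimidine→pyrimidine, transition)
position 6: T→A (pyrimidine→purine, transversion)
position 7: T→C (pyrimidine→pyrimidine, transition)
position 8: C→G (pyrimidine→purine, transversion)
position 21: G→A (purine→purine, transition)
position 28: A→G (purine→purine, transition)
position 33: C→G (pyrimidine→purine, transversion)

4 transitions, 3 transversions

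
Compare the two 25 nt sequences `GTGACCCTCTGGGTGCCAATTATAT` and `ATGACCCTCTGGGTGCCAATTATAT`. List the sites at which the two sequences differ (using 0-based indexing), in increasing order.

Differences at site 0 (G→A).

0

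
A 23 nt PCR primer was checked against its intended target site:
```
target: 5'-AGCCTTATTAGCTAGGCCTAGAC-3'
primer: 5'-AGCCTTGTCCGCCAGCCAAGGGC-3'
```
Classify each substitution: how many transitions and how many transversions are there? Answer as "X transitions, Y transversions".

Mismatches (1-based):
base 7: A→G (purine→purine, transition)
base 9: T→C (pyrimidine→pyrimidine, transition)
base 10: A→C (purine→pyrimidine, transversion)
base 13: T→C (pyrimidine→pyrimidine, transition)
base 16: G→C (purine→pyrimidine, transversion)
base 18: C→A (pyrimidine→purine, transversion)
base 19: T→A (pyrimidine→purine, transversion)
base 20: A→G (purine→purine, transition)
base 22: A→G (purine→purine, transition)

5 transitions, 4 transversions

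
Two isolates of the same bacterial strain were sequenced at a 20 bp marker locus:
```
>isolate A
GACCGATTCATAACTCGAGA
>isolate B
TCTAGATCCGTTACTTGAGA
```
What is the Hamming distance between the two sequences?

The sequences differ at bases 1, 2, 3, 4, 8, 10, 12, 16 (1-based) — 8 in total.

8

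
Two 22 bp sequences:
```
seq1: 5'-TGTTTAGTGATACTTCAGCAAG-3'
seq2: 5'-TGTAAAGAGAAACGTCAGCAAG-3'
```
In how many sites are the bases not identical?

5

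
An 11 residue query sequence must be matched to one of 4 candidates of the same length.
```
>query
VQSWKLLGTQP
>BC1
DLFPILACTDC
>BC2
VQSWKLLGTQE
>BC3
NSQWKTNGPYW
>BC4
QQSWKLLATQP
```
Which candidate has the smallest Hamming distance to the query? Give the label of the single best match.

Hamming distances to query — BC1: 9; BC2: 1; BC3: 8; BC4: 2.
Smallest is BC2 with 1 mismatch.

BC2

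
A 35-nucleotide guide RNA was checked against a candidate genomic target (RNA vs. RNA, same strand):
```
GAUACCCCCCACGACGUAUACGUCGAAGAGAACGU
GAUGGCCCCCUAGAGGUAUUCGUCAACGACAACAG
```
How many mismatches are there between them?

Comparing position by position, 11 sites differ: 4 (A/G), 5 (C/G), 11 (A/U), 12 (C/A), 15 (C/G), 20 (A/U), 25 (G/A), 27 (A/C), 30 (G/C), 34 (G/A), 35 (U/G).

11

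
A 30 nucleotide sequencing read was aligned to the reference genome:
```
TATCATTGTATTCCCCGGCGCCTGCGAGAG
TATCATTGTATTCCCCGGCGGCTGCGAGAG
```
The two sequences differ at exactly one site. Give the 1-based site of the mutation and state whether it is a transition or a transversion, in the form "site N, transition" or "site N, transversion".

Site 21 changes C→G. C is a pyrimidine and G is a purine, so this is a transversion.

site 21, transversion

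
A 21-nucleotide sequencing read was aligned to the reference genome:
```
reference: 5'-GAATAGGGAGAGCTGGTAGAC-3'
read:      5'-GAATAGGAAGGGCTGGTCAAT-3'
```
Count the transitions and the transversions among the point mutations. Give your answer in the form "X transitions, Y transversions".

4 transitions, 1 transversion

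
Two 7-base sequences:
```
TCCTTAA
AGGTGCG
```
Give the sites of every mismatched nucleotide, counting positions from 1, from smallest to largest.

1, 2, 3, 5, 6, 7

Scanning 1-based: 1: T/A; 2: C/G; 3: C/G; 5: T/G; 6: A/C; 7: A/G.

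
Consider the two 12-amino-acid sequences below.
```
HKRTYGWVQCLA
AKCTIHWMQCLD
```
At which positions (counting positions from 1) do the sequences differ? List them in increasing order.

1, 3, 5, 6, 8, 12

Scanning 1-based: 1: H/A; 3: R/C; 5: Y/I; 6: G/H; 8: V/M; 12: A/D.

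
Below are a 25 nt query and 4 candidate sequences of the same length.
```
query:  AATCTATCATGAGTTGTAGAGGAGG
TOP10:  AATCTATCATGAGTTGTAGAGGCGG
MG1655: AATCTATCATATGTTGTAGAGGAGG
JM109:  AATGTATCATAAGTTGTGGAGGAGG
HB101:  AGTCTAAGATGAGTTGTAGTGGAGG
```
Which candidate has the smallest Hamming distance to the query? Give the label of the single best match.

TOP10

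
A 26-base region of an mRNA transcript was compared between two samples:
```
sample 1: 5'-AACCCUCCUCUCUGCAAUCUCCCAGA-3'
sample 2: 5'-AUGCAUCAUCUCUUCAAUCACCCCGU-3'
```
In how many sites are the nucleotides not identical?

Comparing position by position, 8 sites differ: 2 (A/U), 3 (C/G), 5 (C/A), 8 (C/A), 14 (G/U), 20 (U/A), 24 (A/C), 26 (A/U).

8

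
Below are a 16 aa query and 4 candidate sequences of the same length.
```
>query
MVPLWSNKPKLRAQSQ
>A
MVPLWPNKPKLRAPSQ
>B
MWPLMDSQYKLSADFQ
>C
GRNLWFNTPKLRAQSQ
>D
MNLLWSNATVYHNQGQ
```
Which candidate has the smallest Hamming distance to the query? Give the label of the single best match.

A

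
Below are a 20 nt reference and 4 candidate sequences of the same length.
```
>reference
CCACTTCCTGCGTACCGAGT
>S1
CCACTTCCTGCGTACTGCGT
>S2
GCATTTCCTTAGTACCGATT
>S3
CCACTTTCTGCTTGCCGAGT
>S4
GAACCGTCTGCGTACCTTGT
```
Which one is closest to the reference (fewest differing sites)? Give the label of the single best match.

Hamming distances to reference — S1: 2; S2: 5; S3: 3; S4: 7.
Smallest is S1 with 2 mismatches.

S1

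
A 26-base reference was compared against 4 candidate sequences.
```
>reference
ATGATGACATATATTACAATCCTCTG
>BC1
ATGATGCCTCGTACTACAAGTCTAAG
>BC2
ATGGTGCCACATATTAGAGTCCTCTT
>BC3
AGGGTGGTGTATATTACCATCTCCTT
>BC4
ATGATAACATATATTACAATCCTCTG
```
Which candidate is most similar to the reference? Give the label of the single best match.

Hamming distances to reference — BC1: 9; BC2: 6; BC3: 9; BC4: 1.
Smallest is BC4 with 1 mismatch.

BC4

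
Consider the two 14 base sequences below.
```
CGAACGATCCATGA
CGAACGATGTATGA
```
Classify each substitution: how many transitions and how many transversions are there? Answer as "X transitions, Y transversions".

1 transition, 1 transversion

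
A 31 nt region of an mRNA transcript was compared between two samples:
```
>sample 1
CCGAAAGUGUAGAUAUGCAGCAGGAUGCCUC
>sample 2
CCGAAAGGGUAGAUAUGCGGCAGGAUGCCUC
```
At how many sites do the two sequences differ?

The sequences differ at sites 8, 19 (1-based) — 2 in total.

2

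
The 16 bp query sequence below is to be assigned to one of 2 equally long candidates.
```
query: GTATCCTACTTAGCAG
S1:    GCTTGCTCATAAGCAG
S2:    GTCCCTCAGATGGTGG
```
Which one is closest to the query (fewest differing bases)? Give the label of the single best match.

Hamming distances to query — S1: 6; S2: 9.
Smallest is S1 with 6 mismatches.

S1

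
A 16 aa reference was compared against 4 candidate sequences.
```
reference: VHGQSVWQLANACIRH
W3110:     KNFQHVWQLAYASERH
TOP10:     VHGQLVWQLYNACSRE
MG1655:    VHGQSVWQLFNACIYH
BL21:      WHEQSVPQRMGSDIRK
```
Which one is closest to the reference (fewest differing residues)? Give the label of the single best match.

MG1655

W3110 differs at 7 residues; TOP10 differs at 4 residues; MG1655 differs at 2 residues; BL21 differs at 9 residues. The closest is MG1655.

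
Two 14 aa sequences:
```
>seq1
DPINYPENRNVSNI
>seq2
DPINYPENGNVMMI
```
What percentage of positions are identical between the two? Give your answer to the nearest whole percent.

Mismatches at positions 9, 12, 13 (1-based): 3 of 14.
Identical positions: 11/14 = 78.57% → 79%.

79%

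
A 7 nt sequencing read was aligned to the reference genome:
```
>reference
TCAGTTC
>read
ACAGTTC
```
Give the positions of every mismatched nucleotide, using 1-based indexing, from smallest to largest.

Scanning 1-based: 1: T/A.

1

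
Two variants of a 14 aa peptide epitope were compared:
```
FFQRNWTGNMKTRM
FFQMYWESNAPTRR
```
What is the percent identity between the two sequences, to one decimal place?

50.0%

7 positions differ (4, 5, 7, 8, 10, 11, 14), so 7 of 14 match: 7/14 = 50%.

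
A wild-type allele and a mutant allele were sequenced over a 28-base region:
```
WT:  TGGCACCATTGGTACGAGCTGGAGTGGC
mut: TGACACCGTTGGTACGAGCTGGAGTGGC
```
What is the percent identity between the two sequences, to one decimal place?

92.9%

2 positions differ (3, 8), so 26 of 28 match: 26/28 = 92.86%.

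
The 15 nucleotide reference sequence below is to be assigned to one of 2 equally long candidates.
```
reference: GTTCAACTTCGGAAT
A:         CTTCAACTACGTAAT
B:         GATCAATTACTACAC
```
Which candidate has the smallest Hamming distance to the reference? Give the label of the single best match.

A

Hamming distances to reference — A: 3; B: 7.
Smallest is A with 3 mismatches.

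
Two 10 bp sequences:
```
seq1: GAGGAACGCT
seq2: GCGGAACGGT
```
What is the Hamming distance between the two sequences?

2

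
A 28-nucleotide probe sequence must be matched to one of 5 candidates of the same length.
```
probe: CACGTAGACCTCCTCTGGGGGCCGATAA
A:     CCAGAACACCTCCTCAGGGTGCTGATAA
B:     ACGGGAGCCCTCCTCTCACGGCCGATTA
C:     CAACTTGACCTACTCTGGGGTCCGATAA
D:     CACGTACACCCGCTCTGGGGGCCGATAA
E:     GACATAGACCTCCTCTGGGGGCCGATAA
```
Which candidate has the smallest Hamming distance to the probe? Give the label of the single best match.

E

A differs at 7 bases; B differs at 9 bases; C differs at 5 bases; D differs at 3 bases; E differs at 2 bases. The closest is E.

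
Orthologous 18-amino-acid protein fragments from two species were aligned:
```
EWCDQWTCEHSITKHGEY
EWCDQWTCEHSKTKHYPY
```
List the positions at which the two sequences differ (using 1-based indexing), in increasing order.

12, 16, 17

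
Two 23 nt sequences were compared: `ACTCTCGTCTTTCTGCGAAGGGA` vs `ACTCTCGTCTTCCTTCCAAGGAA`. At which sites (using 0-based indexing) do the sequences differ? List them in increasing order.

11, 14, 16, 21

Differences at site 11 (T→C), site 14 (G→T), site 16 (G→C), site 21 (G→A).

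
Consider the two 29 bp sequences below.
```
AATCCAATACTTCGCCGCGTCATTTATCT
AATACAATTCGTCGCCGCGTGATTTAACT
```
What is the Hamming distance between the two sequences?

5

Comparing position by position, 5 bases differ: 4 (C/A), 9 (A/T), 11 (T/G), 21 (C/G), 27 (T/A).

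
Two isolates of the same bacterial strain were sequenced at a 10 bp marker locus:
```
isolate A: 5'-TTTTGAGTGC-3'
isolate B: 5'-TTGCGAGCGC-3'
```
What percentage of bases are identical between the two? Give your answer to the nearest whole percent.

70%

3 positions differ (3, 4, 8), so 7 of 10 match: 7/10 = 70%.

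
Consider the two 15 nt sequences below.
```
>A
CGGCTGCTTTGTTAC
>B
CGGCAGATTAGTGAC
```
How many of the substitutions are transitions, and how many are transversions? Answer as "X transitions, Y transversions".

0 transitions, 4 transversions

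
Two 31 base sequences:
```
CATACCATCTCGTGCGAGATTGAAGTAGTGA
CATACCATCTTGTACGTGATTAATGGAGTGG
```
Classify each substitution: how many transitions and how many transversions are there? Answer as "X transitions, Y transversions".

4 transitions, 3 transversions

Mismatches (1-based):
position 11: C→T (pyrimidine→pyrimidine, transition)
position 14: G→A (purine→purine, transition)
position 17: A→T (purine→pyrimidine, transversion)
position 22: G→A (purine→purine, transition)
position 24: A→T (purine→pyrimidine, transversion)
position 26: T→G (pyrimidine→purine, transversion)
position 31: A→G (purine→purine, transition)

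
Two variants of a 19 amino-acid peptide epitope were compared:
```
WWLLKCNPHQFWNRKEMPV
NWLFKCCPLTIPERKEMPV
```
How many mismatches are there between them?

The sequences differ at positions 1, 4, 7, 9, 10, 11, 12, 13 (1-based) — 8 in total.

8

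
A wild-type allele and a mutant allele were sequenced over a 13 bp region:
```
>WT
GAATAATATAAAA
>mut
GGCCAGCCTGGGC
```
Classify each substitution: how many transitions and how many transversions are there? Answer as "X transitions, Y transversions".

Mismatches (1-based):
base 2: A→G (purine→purine, transition)
base 3: A→C (purine→pyrimidine, transversion)
base 4: T→C (pyrimidine→pyrimidine, transition)
base 6: A→G (purine→purine, transition)
base 7: T→C (pyrimidine→pyrimidine, transition)
base 8: A→C (purine→pyrimidine, transversion)
base 10: A→G (purine→purine, transition)
base 11: A→G (purine→purine, transition)
base 12: A→G (purine→purine, transition)
base 13: A→C (purine→pyrimidine, transversion)

7 transitions, 3 transversions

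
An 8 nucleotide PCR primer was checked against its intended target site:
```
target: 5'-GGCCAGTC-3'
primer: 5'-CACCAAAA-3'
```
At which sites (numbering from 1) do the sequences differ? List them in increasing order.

Scanning 1-based: 1: G/C; 2: G/A; 6: G/A; 7: T/A; 8: C/A.

1, 2, 6, 7, 8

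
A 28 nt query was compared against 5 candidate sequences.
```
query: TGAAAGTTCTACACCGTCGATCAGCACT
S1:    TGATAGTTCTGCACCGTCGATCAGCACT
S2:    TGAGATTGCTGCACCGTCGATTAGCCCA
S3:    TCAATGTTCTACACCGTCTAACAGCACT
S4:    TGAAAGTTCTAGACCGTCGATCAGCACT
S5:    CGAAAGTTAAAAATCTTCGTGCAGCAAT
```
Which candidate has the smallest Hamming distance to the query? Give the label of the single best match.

S4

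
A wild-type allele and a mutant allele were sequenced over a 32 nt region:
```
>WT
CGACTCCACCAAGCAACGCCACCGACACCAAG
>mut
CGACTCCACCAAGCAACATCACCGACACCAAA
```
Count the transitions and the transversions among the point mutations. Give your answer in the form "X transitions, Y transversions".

3 transitions, 0 transversions

Mismatches (1-based):
site 18: G→A (purine→purine, transition)
site 19: C→T (pyrimidine→pyrimidine, transition)
site 32: G→A (purine→purine, transition)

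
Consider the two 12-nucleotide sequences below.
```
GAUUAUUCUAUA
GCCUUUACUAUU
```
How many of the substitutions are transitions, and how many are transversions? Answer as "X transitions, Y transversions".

1 transition, 4 transversions

Mismatches (1-based):
base 2: A→C (purine→pyrimidine, transversion)
base 3: U→C (pyrimidine→pyrimidine, transition)
base 5: A→U (purine→pyrimidine, transversion)
base 7: U→A (pyrimidine→purine, transversion)
base 12: A→U (purine→pyrimidine, transversion)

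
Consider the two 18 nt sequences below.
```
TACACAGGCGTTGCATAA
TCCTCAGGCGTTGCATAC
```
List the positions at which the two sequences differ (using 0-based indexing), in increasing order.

Scanning 0-based: 1: A/C; 3: A/T; 17: A/C.

1, 3, 17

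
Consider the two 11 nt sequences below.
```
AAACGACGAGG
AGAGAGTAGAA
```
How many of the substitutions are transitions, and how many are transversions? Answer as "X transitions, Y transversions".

Mismatches (1-based):
position 2: A→G (purine→purine, transition)
position 4: C→G (pyrimidine→purine, transversion)
position 5: G→A (purine→purine, transition)
position 6: A→G (purine→purine, transition)
position 7: C→T (pyrimidine→pyrimidine, transition)
position 8: G→A (purine→purine, transition)
position 9: A→G (purine→purine, transition)
position 10: G→A (purine→purine, transition)
position 11: G→A (purine→purine, transition)

8 transitions, 1 transversion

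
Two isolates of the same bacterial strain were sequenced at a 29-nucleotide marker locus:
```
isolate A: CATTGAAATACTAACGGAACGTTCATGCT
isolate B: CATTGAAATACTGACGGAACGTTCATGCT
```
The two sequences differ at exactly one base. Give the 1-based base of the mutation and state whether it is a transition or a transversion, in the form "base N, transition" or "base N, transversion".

base 13, transition

The sequences differ only at base 13: A→G (purine→purine), a transition.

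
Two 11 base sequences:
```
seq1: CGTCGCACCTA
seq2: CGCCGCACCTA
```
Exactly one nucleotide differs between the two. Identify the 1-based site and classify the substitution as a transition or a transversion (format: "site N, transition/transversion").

Site 3 changes T→C. T is a pyrimidine and C is a pyrimidine, so this is a transition.

site 3, transition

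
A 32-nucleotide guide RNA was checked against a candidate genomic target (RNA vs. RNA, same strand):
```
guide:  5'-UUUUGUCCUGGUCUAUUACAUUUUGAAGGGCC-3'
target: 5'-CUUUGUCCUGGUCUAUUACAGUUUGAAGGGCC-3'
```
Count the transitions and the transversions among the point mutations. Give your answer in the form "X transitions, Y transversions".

Transitions (purine↔purine or pyrimidine↔pyrimidine): 1 U→C.
Transversions (purine↔pyrimidine): 21 U→G.

1 transition, 1 transversion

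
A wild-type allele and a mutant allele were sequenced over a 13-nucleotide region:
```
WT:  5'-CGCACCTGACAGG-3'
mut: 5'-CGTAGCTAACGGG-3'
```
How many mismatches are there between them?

4

The sequences differ at sites 3, 5, 8, 11 (1-based) — 4 in total.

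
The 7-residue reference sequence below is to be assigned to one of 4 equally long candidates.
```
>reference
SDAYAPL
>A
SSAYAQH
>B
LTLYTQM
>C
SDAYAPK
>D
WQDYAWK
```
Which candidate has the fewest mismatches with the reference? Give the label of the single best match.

C

A differs at 3 residues; B differs at 6 residues; C differs at 1 residue; D differs at 5 residues. The closest is C.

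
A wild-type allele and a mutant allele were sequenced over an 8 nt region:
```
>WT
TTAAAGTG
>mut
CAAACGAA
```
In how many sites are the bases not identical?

Comparing position by position, 5 sites differ: 1 (T/C), 2 (T/A), 5 (A/C), 7 (T/A), 8 (G/A).

5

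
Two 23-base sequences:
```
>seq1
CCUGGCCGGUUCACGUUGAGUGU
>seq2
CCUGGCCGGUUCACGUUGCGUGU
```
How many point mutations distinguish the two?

1

The sequences differ at positions 19 (1-based) — 1 in total.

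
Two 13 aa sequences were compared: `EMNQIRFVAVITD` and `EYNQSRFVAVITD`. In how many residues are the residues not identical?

The sequences differ at residues 2, 5 (1-based) — 2 in total.

2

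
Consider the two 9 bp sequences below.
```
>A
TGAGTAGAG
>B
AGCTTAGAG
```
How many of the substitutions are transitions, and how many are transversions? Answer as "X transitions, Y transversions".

Mismatches (1-based):
position 1: T→A (pyrimidine→purine, transversion)
position 3: A→C (purine→pyrimidine, transversion)
position 4: G→T (purine→pyrimidine, transversion)

0 transitions, 3 transversions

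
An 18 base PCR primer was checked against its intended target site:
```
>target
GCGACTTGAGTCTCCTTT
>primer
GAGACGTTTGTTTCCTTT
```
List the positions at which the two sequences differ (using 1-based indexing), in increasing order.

2, 6, 8, 9, 12

Scanning 1-based: 2: C/A; 6: T/G; 8: G/T; 9: A/T; 12: C/T.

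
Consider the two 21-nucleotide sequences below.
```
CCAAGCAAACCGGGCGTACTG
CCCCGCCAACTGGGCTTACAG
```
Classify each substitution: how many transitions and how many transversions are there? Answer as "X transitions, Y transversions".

1 transition, 5 transversions

Mismatches (1-based):
site 3: A→C (purine→pyrimidine, transversion)
site 4: A→C (purine→pyrimidine, transversion)
site 7: A→C (purine→pyrimidine, transversion)
site 11: C→T (pyrimidine→pyrimidine, transition)
site 16: G→T (purine→pyrimidine, transversion)
site 20: T→A (pyrimidine→purine, transversion)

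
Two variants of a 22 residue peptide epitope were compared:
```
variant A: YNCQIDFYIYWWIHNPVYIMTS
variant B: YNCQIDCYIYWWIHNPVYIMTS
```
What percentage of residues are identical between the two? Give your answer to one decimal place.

95.5%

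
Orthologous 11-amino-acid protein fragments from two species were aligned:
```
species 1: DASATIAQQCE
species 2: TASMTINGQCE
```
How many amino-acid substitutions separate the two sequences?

4

Mismatches (1-based): residue 1: D→T; residue 4: A→M; residue 7: A→N; residue 8: Q→G.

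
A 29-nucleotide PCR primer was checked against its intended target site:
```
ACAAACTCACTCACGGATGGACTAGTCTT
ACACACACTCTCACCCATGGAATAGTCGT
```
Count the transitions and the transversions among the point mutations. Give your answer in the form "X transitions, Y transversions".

0 transitions, 7 transversions

Mismatches (1-based):
base 4: A→C (purine→pyrimidine, transversion)
base 7: T→A (pyrimidine→purine, transversion)
base 9: A→T (purine→pyrimidine, transversion)
base 15: G→C (purine→pyrimidine, transversion)
base 16: G→C (purine→pyrimidine, transversion)
base 22: C→A (pyrimidine→purine, transversion)
base 28: T→G (pyrimidine→purine, transversion)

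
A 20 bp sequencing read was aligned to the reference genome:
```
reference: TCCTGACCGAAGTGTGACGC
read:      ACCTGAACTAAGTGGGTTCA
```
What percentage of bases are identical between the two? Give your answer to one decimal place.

60.0%

Mismatches at positions 1, 7, 9, 15, 17, 18, 19, 20 (1-based): 8 of 20.
Identical positions: 12/20 = 60% → 60.0%.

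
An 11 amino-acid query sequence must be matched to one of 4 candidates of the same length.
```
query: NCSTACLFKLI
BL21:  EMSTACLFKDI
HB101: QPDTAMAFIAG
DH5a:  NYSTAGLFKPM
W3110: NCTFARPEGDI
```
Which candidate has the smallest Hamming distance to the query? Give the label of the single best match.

Hamming distances to query — BL21: 3; HB101: 8; DH5a: 4; W3110: 7.
Smallest is BL21 with 3 mismatches.

BL21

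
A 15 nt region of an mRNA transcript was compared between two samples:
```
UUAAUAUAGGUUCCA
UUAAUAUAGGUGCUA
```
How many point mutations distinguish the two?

Mismatches (1-based): base 12: U→G; base 14: C→U.

2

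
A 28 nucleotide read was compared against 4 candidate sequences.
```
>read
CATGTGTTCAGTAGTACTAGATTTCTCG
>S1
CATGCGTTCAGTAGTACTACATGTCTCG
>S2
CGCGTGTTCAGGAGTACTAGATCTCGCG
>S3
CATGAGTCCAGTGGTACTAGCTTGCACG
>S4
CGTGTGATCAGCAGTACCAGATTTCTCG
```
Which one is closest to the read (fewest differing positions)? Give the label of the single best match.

S1

S1 differs at 3 positions; S2 differs at 5 positions; S3 differs at 6 positions; S4 differs at 4 positions. The closest is S1.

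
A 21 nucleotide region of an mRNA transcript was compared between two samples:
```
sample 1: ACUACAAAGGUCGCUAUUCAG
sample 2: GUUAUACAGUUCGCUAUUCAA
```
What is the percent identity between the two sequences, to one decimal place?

71.4%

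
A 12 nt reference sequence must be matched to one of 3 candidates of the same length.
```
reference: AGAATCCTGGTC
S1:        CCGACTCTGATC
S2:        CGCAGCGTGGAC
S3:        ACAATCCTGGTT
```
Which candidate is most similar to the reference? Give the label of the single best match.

S3

S1 differs at 6 positions; S2 differs at 5 positions; S3 differs at 2 positions. The closest is S3.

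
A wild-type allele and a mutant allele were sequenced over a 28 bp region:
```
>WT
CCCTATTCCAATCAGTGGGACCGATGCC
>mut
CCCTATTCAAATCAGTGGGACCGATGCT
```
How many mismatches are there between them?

2

Mismatches (1-based): base 9: C→A; base 28: C→T.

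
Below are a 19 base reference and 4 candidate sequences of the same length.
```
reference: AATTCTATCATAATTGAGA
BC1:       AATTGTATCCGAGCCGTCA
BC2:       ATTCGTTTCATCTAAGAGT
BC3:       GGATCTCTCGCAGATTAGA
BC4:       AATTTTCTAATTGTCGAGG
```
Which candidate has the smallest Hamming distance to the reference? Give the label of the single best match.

Hamming distances to reference — BC1: 8; BC2: 9; BC3: 9; BC4: 7.
Smallest is BC4 with 7 mismatches.

BC4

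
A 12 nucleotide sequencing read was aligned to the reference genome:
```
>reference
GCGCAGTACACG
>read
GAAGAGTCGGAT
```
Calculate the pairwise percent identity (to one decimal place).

33.3%

Mismatches at positions 2, 3, 4, 8, 9, 10, 11, 12 (1-based): 8 of 12.
Identical positions: 4/12 = 33.33% → 33.3%.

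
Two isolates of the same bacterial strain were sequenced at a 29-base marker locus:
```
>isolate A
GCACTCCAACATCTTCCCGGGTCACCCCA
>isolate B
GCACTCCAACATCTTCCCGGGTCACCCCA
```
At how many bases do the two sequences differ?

No positions differ; the sequences are identical.

0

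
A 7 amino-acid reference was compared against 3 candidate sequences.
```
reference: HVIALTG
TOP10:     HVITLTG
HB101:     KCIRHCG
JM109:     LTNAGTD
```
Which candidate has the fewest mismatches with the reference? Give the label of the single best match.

TOP10 differs at 1 position; HB101 differs at 5 positions; JM109 differs at 5 positions. The closest is TOP10.

TOP10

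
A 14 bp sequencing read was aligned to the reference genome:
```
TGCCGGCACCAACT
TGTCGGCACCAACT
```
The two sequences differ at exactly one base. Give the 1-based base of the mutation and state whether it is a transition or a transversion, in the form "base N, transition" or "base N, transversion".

Base 3 changes C→T. C is a pyrimidine and T is a pyrimidine, so this is a transition.

base 3, transition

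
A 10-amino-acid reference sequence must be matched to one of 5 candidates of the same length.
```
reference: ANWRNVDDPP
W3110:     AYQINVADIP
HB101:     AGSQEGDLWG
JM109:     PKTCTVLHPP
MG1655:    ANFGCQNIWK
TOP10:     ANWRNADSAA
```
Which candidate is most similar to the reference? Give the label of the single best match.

Hamming distances to reference — W3110: 5; HB101: 8; JM109: 7; MG1655: 8; TOP10: 4.
Smallest is TOP10 with 4 mismatches.

TOP10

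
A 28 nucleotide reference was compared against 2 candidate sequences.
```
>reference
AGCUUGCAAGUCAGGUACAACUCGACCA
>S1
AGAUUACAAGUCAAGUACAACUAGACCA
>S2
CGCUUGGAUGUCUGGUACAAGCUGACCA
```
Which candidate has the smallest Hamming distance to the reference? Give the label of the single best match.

S1

Hamming distances to reference — S1: 4; S2: 7.
Smallest is S1 with 4 mismatches.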